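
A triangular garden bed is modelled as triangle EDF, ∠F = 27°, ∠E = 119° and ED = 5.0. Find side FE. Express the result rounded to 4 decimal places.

6.1586

The third angle is ∠D = 180° − ∠F − ∠E = 34.00°.
Law of sines: FE = ED·sin D/sin F ≈ 6.1586.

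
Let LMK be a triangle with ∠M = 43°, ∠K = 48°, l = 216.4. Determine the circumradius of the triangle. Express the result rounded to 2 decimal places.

R ≈ 108.22

The third angle is ∠L = 180° − ∠M − ∠K = 89.00°.
Law of sines: m = l·sin M/sin L ≈ 147.61.
Law of sines: k = l·sin K/sin L ≈ 160.84.
Circumradius = l/(2 sin L) ≈ 108.22.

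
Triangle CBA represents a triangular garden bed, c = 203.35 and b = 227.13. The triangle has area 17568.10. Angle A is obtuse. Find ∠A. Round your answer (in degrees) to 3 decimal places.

From area = ½·c·b·sin A, we get sin A = 2·area/(c·b) ≈ 0.76074.
Taking the obtuse solution, ∠A ≈ 130.47°.

130.471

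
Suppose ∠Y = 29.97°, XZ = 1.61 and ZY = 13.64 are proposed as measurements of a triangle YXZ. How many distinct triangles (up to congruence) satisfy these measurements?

ZY·sin Y = 13.64·sin(29.97°) ≈ 6.814.
Since XZ = 1.61 < 6.814 = ZY sin Y, no triangle exists.

0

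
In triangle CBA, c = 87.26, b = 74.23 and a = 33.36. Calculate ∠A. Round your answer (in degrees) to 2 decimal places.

By the law of cosines, cos A = (c² + b² − a²) / (2·c·b) ≈ 0.92720, so ∠A ≈ 22.00°.

∠A ≈ 22.00°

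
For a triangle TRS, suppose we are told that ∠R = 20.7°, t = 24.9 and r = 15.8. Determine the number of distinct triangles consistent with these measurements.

2

t·sin R = 24.9·sin(20.7°) ≈ 8.802.
Since t sin R < r < t (8.802 < 15.8 < 24.9), two triangles exist.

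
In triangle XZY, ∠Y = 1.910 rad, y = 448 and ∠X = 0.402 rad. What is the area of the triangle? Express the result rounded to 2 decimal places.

The third angle is ∠Z = π − ∠Y − ∠X = 0.830 rad.
Law of sines: x = y·sin X/sin Y ≈ 185.88.
Law of sines: z = y·sin Z/sin Y ≈ 350.44.
Area = ½·y·x·sin Z ≈ 30713.

30713.15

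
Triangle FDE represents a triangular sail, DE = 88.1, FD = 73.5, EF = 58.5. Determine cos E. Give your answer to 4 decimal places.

cos E ≈ 0.5609

By the law of cosines, cos E = (DE² + EF² − FD²) / (2·DE·EF) ≈ 0.56090, so ∠E ≈ 55.88°.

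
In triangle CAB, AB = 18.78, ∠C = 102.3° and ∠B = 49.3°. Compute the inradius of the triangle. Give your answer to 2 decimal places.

The third angle is ∠A = 180° − ∠B − ∠C = 28.40°.
Law of sines: BC = AB·sin A/sin C ≈ 9.1421.
Law of sines: CA = AB·sin B/sin C ≈ 14.572.
Area = ½·AB·BC·sin B ≈ 65.081.
Semiperimeter s = (18.78+9.1421+14.572)/2 = 21.247.
Inradius = area/s = 65.081/21.247 ≈ 3.0631.

3.06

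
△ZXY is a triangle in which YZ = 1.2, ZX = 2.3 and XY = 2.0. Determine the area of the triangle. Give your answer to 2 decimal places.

1.20

Semiperimeter s = (2 + 1.2 + 2.3)/2 = 2.75.
Heron's formula: area = √(2.75·0.75·1.55·0.45) ≈ 1.1994.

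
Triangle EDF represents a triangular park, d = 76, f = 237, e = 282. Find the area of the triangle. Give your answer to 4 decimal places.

Semiperimeter s = (282 + 76 + 237)/2 = 297.5.
Heron's formula: area = √(297.5·15.5·221.5·60.5) ≈ 7860.9.

area ≈ 7860.9292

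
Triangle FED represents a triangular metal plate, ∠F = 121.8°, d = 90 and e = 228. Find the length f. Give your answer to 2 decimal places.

By the law of cosines, f² = e² + d² − 2·e·d·cos F = 81710, so f ≈ 285.85.

285.85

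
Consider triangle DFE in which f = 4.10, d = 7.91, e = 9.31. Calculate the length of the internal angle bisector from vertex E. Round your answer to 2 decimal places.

t_E ≈ 3.60

By the law of cosines, cos E = (d² + f² − e²) / (2·d·f) ≈ -0.11252, so ∠E ≈ 96.46°.
The bisector from E has length 2·d·f·cos(∠E/2)/(d+f) ≈ 3.5976.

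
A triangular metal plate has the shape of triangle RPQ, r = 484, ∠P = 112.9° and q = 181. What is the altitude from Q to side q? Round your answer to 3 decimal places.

h_Q ≈ 445.854

By the law of cosines, p² = q² + r² − 2·q·r·cos P = 3.3519e+05, so p ≈ 578.96.
Area = ½·q·r·sin P ≈ 40350.
The altitude from Q has length 2·area/q ≈ 445.85.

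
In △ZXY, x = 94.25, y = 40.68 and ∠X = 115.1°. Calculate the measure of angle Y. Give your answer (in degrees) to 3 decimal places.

∠Y ≈ 23.008°

Law of sines: sin Y = y·sin X/x ≈ 0.39086.
Since x ≥ y, only the acute value applies: ∠Y ≈ 23.01°.
Then ∠Z = 180° − ∠X − ∠Y ≈ 41.89°.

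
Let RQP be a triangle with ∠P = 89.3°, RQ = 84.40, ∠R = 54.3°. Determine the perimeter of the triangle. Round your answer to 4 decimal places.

The third angle is ∠Q = 180° − ∠P − ∠R = 36.40°.
Law of sines: QP = RQ·sin R/sin P ≈ 68.545.
Law of sines: PR = RQ·sin Q/sin P ≈ 50.088.
Semiperimeter s = (68.545+50.088+84.4)/2 = 101.52.
Perimeter = 68.545 + 50.088 + 84.4 = 203.03.

203.0333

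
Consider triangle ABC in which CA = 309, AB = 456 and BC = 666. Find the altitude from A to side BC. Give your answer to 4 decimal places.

Semiperimeter s = (666 + 309 + 456)/2 = 715.5.
Heron's formula: area = √(715.5·49.5·406.5·259.5) ≈ 61123.
The altitude from A has length 2·area/BC ≈ 183.55.

h_A ≈ 183.5533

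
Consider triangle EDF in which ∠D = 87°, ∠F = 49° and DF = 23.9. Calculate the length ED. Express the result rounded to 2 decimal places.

25.97

The third angle is ∠E = 180° − ∠D − ∠F = 44.00°.
Law of sines: ED = DF·sin F/sin E ≈ 25.966.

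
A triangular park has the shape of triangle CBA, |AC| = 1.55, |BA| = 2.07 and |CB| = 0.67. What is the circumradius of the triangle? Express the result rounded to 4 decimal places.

R ≈ 1.4303

By the law of cosines, cos C = (|AC|² + |CB|² − |BA|²) / (2·|AC|·|CB|) ≈ -0.69018, so ∠C ≈ 133.64°.
Circumradius = |BA|/(2 sin C) ≈ 1.4303.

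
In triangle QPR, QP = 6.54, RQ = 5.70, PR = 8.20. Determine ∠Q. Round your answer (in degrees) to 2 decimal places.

By the law of cosines, cos Q = (RQ² + QP² − PR²) / (2·RQ·QP) ≈ 0.10759, so ∠Q ≈ 83.82°.

83.82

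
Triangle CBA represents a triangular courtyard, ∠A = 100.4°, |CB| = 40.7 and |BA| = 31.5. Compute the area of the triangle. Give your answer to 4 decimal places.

area ≈ 320.7672

Law of sines: sin C = |BA|·sin A/|CB| ≈ 0.76124.
Since |CB| ≥ |BA|, only the acute value applies: ∠C ≈ 49.57°.
Then ∠B = 180° − ∠A − ∠C ≈ 30.03°.
Law of sines gives |AC| = |CB|·sin B/sin A ≈ 20.706.
Area = ½·|CB|·|BA|·sin B ≈ 320.77.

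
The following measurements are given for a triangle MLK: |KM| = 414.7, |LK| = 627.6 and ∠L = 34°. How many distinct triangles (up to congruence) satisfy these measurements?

2

|LK|·sin L = 627.6·sin(34°) ≈ 350.9.
Since |LK| sin L < |KM| < |LK| (350.9 < 414.7 < 627.6), two triangles exist.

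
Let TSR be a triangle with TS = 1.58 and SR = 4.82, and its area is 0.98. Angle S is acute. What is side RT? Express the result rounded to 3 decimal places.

From area = ½·TS·SR·sin S, we get sin S = 2·area/(TS·SR) ≈ 0.25737.
Taking the acute solution, ∠S ≈ 14.91°.
Law of cosines then gives RT ≈ 3.3182.

3.318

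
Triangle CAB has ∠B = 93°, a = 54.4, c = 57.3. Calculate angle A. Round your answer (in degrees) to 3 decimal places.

42.089

By the law of cosines, b² = c² + a² − 2·c·a·cos B = 6568.9, so b ≈ 81.049.
Law of cosines again: cos A = (b² + c² − a²)/(2·b·c) ≈ 0.74211, so ∠A ≈ 42.09°.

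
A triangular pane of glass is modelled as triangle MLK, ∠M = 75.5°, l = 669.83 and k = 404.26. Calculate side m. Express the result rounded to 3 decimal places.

690.290

By the law of cosines, m² = l² + k² − 2·l·k·cos M = 4.765e+05, so m ≈ 690.29.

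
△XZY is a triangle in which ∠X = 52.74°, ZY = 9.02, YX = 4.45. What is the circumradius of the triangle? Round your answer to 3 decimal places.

R ≈ 5.667

Law of sines: sin Z = YX·sin X/ZY ≈ 0.39265.
Since ZY ≥ YX, only the acute value applies: ∠Z ≈ 23.12°.
Then ∠Y = 180° − ∠X − ∠Z ≈ 104.14°.
Law of sines gives XZ = ZY·sin Y/sin X ≈ 10.99.
Circumradius = ZY/(2 sin X) ≈ 5.6666.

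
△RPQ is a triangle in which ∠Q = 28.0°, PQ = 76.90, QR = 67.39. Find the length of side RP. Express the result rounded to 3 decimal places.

36.106

By the law of cosines, RP² = PQ² + QR² − 2·PQ·QR·cos Q = 1303.6, so RP ≈ 36.106.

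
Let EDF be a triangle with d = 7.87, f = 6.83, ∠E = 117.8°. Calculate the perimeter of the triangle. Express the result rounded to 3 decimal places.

By the law of cosines, e² = d² + f² − 2·d·f·cos E = 158.72, so e ≈ 12.599.
Semiperimeter s = (12.599+7.87+6.83)/2 = 13.649.
Perimeter = 12.599 + 7.87 + 6.83 = 27.299.

27.299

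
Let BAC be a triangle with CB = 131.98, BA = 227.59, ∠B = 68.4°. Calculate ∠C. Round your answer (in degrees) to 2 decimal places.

By the law of cosines, AC² = CB² + BA² − 2·CB·BA·cos B = 47101, so AC ≈ 217.03.
Law of cosines again: cos C = (AC² + CB² − BA²)/(2·AC·CB) ≈ 0.22208, so ∠C ≈ 77.17°.

∠C ≈ 77.17°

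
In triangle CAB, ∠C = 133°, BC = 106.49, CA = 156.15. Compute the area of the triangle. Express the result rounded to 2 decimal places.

area ≈ 6080.63

Area = ½·BC·CA·sin C ≈ 6080.6.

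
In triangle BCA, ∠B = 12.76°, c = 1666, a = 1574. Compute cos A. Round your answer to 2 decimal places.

0.35

By the law of cosines, b² = c² + a² − 2·c·a·cos B = 1.3798e+05, so b ≈ 371.46.
Law of cosines again: cos A = (b² + c² − a²)/(2·b·c) ≈ 0.35231, so ∠A ≈ 69.37°.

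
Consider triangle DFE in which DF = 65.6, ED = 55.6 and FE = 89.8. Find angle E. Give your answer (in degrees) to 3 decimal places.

46.671

By the law of cosines, cos E = (FE² + ED² − DF²) / (2·FE·ED) ≈ 0.68618, so ∠E ≈ 46.67°.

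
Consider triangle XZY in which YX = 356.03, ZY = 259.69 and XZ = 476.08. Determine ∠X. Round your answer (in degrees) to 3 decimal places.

∠X ≈ 32.480°

By the law of cosines, cos X = (YX² + XZ² − ZY²) / (2·YX·XZ) ≈ 0.84358, so ∠X ≈ 32.48°.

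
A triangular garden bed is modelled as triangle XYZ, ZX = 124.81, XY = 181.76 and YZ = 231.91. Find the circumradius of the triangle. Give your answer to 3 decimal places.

R ≈ 116.715

By the law of cosines, cos X = (ZX² + XY² − YZ²) / (2·ZX·XY) ≈ -0.11391, so ∠X ≈ 96.54°.
Circumradius = YZ/(2 sin X) ≈ 116.71.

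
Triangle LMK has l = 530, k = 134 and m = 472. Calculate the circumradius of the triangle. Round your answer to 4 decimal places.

279.4578

By the law of cosines, cos L = (m² + k² − l²) / (2·m·k) ≈ -0.31748, so ∠L ≈ 108.51°.
Circumradius = l/(2 sin L) ≈ 279.46.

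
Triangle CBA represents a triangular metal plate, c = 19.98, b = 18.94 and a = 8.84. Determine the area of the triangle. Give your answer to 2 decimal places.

Semiperimeter s = (19.98 + 18.94 + 8.84)/2 = 23.88.
Heron's formula: area = √(23.88·3.9·4.94·15.04) ≈ 83.183.

83.18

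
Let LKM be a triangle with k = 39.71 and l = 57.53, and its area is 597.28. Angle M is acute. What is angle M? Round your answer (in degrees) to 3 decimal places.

∠M ≈ 31.527°

From area = ½·l·k·sin M, we get sin M = 2·area/(l·k) ≈ 0.52289.
Taking the acute solution, ∠M ≈ 31.53°.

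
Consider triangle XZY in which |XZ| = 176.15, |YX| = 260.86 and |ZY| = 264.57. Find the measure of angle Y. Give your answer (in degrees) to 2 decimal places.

By the law of cosines, cos Y = (|ZY|² + |YX|² − |XZ|²) / (2·|ZY|·|YX|) ≈ 0.77530, so ∠Y ≈ 39.17°.

39.17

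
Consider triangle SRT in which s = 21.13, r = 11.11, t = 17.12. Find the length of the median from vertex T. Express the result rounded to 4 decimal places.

m_T ≈ 14.5493

Median from T: ½√(2·s² + 2·r² − t²) ≈ 14.549.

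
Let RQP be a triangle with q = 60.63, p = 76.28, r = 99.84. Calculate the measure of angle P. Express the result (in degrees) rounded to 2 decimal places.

By the law of cosines, cos P = (r² + q² − p²) / (2·r·q) ≈ 0.64637, so ∠P ≈ 49.73°.

∠P ≈ 49.73°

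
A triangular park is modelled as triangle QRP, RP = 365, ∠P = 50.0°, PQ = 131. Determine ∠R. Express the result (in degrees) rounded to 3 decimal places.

By the law of cosines, QR² = RP² + PQ² − 2·RP·PQ·cos P = 88916, so QR ≈ 298.19.
Law of cosines again: cos R = (QR² + RP² − PQ²)/(2·QR·RP) ≈ 0.94167, so ∠R ≈ 19.67°.

∠R ≈ 19.666°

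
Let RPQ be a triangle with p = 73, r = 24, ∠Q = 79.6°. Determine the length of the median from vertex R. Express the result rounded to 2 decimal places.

By the law of cosines, q² = r² + p² − 2·r·p·cos Q = 5272.5, so q ≈ 72.612.
Median from R: ½√(2·p² + 2·q² − r²) ≈ 71.81.

71.81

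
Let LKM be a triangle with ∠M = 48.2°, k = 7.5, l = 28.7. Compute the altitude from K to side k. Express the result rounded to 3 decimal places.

By the law of cosines, m² = l² + k² − 2·l·k·cos M = 593, so m ≈ 24.352.
Area = ½·l·k·sin M ≈ 80.232.
The altitude from K has length 2·area/k ≈ 21.395.

h_K ≈ 21.395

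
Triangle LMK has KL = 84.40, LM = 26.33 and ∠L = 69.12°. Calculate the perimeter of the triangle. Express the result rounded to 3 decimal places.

By the law of cosines, MK² = KL² + LM² − 2·KL·LM·cos L = 6232.6, so MK ≈ 78.947.
Semiperimeter s = (78.947+84.4+26.33)/2 = 94.838.
Perimeter = 78.947 + 84.4 + 26.33 = 189.68.

perimeter ≈ 189.677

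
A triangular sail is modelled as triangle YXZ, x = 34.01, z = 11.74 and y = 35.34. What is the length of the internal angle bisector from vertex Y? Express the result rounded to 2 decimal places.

12.69

By the law of cosines, cos Y = (x² + z² − y²) / (2·x·z) ≈ 0.05709, so ∠Y ≈ 86.73°.
The bisector from Y has length 2·x·z·cos(∠Y/2)/(x+z) ≈ 12.69.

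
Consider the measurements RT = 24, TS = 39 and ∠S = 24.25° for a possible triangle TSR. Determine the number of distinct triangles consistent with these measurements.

2

TS·sin S = 39·sin(24.25°) ≈ 16.02.
Since TS sin S < RT < TS (16.02 < 24 < 39), two triangles exist.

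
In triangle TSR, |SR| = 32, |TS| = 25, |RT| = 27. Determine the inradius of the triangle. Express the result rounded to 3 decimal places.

Semiperimeter s = (32 + 27 + 25)/2 = 42.
Heron's formula: area = √(42·10·15·17) ≈ 327.26.
Inradius = area/s = 327.26/42 ≈ 7.7919.

7.792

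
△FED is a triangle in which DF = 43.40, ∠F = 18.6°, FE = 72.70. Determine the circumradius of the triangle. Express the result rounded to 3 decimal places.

By the law of cosines, ED² = DF² + FE² − 2·DF·FE·cos F = 1188.1, so ED ≈ 34.469.
Area = ½·DF·FE·sin F ≈ 503.19.
Circumradius = ED/(2 sin F) ≈ 54.033.

54.033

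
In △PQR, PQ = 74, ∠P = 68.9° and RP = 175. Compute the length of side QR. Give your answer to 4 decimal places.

By the law of cosines, QR² = RP² + PQ² − 2·RP·PQ·cos P = 26777, so QR ≈ 163.64.

163.6370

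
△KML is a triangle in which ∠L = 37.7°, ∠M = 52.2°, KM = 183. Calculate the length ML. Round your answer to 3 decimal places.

The third angle is ∠K = 180° − ∠M − ∠L = 90.10°.
Law of sines: ML = KM·sin K/sin L ≈ 299.25.

299.250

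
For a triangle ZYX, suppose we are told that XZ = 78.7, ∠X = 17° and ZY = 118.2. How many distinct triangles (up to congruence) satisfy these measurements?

1

XZ·sin X = 78.7·sin(17°) ≈ 23.01.
Since ZY ≥ XZ, exactly one triangle exists.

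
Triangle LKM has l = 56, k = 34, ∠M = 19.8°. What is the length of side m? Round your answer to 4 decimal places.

By the law of cosines, m² = l² + k² − 2·l·k·cos M = 709.13, so m ≈ 26.629.

26.6294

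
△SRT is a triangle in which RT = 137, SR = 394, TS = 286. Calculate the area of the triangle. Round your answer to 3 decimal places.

14035.665

Semiperimeter s = (137 + 286 + 394)/2 = 408.5.
Heron's formula: area = √(408.5·271.5·122.5·14.5) ≈ 14036.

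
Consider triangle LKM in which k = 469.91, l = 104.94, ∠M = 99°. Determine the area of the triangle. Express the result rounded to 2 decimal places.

24352.62

Area = ½·l·k·sin M ≈ 24353.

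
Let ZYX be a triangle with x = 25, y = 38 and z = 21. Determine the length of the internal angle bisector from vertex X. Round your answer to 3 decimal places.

By the law of cosines, cos X = (z² + y² − x²) / (2·z·y) ≈ 0.78947, so ∠X ≈ 37.86°.
The bisector from X has length 2·z·y·cos(∠X/2)/(z+y) ≈ 25.588.

t_X ≈ 25.588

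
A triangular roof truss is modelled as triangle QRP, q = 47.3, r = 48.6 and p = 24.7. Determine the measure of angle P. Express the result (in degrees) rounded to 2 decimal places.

29.81

By the law of cosines, cos P = (q² + r² − p²) / (2·q·r) ≈ 0.86767, so ∠P ≈ 29.81°.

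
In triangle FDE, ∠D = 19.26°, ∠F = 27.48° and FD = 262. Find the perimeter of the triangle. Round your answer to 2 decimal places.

The third angle is ∠E = 180° − ∠F − ∠D = 133.26°.
Law of sines: DE = FD·sin F/sin E ≈ 166.01.
Law of sines: EF = FD·sin D/sin E ≈ 118.67.
Semiperimeter s = (166.01+118.67+262)/2 = 273.34.
Perimeter = 166.01 + 118.67 + 262 = 546.68.

546.68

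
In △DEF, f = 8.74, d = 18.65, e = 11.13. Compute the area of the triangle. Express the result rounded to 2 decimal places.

31.70

Semiperimeter s = (18.65 + 11.13 + 8.74)/2 = 19.26.
Heron's formula: area = √(19.26·0.61·8.13·10.52) ≈ 31.699.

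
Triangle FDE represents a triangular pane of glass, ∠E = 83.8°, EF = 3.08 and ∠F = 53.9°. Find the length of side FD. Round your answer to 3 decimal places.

4.550

The third angle is ∠D = 180° − ∠E − ∠F = 42.30°.
Law of sines: FD = EF·sin E/sin D ≈ 4.5497.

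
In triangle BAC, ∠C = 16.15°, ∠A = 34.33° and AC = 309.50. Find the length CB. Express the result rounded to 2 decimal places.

The third angle is ∠B = 180° − ∠A − ∠C = 129.52°.
Law of sines: CB = AC·sin A/sin B ≈ 226.27.

226.27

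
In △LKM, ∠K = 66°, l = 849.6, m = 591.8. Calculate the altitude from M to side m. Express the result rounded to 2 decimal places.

776.15

By the law of cosines, k² = m² + l² − 2·m·l·cos K = 6.6304e+05, so k ≈ 814.27.
Area = ½·m·l·sin K ≈ 2.2966e+05.
The altitude from M has length 2·area/m ≈ 776.15.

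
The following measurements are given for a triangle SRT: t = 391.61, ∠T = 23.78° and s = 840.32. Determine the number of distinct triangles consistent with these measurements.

s·sin T = 840.32·sin(23.78°) ≈ 338.8.
Since s sin T < t < s (338.8 < 391.61 < 840.32), two triangles exist.

2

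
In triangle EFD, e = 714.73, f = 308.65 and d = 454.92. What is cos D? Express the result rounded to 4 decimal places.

cos D ≈ 0.9047

By the law of cosines, cos D = (e² + f² − d²) / (2·e·f) ≈ 0.90469, so ∠D ≈ 25.22°.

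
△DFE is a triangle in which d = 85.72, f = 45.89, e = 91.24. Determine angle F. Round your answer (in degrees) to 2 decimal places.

By the law of cosines, cos F = (e² + d² − f²) / (2·e·d) ≈ 0.86732, so ∠F ≈ 29.85°.

29.85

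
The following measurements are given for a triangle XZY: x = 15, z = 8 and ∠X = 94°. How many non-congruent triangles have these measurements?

z·sin X = 8·sin(94°) ≈ 7.981.
Since ∠X is not acute, a triangle exists only if x > z; here x > z, so there is exactly one triangle.

1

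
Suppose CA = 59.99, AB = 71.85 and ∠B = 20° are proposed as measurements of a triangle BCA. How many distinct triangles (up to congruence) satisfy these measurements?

AB·sin B = 71.85·sin(20°) ≈ 24.57.
Since AB sin B < CA < AB (24.57 < 59.99 < 71.85), two triangles exist.

2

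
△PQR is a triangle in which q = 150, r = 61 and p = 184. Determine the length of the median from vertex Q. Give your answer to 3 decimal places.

m_Q ≈ 114.732

Median from Q: ½√(2·r² + 2·p² − q²) ≈ 114.73.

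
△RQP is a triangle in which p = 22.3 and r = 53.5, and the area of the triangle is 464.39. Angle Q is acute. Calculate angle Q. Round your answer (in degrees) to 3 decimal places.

From area = ½·p·r·sin Q, we get sin Q = 2·area/(p·r) ≈ 0.77849.
Taking the acute solution, ∠Q ≈ 51.12°.

∠Q ≈ 51.123°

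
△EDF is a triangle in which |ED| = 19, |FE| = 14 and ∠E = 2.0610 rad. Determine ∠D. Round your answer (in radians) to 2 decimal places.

∠D ≈ 0.45 rad

By the law of cosines, |DF|² = |FE|² + |ED|² − 2·|FE|·|ED|·cos E = 807.47, so |DF| ≈ 28.416.
Law of cosines again: cos D = (|ED|² + |DF|² − |FE|²)/(2·|ED|·|DF|) ≈ 0.90059, so ∠D ≈ 0.4497 rad.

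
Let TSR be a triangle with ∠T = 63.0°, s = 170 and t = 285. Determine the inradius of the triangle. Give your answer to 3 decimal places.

62.381

Law of sines: sin S = s·sin T/t ≈ 0.53148.
Since t ≥ s, only the acute value applies: ∠S ≈ 32.11°.
Then ∠R = 180° − ∠T − ∠S ≈ 84.89°.
Law of sines gives r = t·sin R/sin T ≈ 318.59.
Area = ½·t·s·sin R ≈ 24129.
Semiperimeter p = (285+170+318.59)/2 = 386.8.
Inradius = area/p = 24129/386.8 ≈ 62.381.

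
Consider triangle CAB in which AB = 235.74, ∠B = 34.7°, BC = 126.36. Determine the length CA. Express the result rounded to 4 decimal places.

By the law of cosines, CA² = AB² + BC² − 2·AB·BC·cos B = 22560, so CA ≈ 150.2.

150.1998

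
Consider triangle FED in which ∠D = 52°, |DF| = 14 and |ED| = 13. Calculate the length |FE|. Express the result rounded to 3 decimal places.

By the law of cosines, |FE|² = |ED|² + |DF|² − 2·|ED|·|DF|·cos D = 140.9, so |FE| ≈ 11.87.

11.870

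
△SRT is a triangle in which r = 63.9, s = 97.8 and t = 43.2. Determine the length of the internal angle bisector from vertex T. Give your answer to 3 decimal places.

t_T ≈ 76.180

By the law of cosines, cos T = (s² + r² − t²) / (2·s·r) ≈ 0.94263, so ∠T ≈ 19.50°.
The bisector from T has length 2·s·r·cos(∠T/2)/(s+r) ≈ 76.18.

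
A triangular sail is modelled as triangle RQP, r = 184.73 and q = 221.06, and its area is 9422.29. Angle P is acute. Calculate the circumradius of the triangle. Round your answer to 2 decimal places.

111.22

From area = ½·r·q·sin P, we get sin P = 2·area/(r·q) ≈ 0.46147.
Taking the acute solution, ∠P ≈ 0.480 rad.
Law of cosines then gives p ≈ 102.64.
Circumradius = p/(2 sin P) ≈ 111.22.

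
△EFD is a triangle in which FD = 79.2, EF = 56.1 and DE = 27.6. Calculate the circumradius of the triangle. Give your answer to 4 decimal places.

R ≈ 61.2941

By the law of cosines, cos E = (DE² + EF² − FD²) / (2·DE·EF) ≈ -0.76328, so ∠E ≈ 139.75°.
Circumradius = FD/(2 sin E) ≈ 61.294.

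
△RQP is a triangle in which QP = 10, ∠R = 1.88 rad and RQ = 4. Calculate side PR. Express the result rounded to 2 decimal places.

8.03

Law of sines: sin P = RQ·sin R/QP ≈ 0.38103.
Since QP ≥ RQ, only the acute value applies: ∠P ≈ 0.391 rad.
Then ∠Q = π − ∠R − ∠P ≈ 0.871 rad.
Law of sines gives PR = QP·sin Q/sin R ≈ 8.0284.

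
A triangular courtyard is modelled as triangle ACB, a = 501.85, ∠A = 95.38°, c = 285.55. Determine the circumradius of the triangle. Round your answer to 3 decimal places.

Law of sines: sin C = c·sin A/a ≈ 0.56649.
Since a ≥ c, only the acute value applies: ∠C ≈ 34.51°.
Then ∠B = 180° − ∠A − ∠C ≈ 50.11°.
Law of sines gives b = a·sin B/sin A ≈ 386.79.
Circumradius = a/(2 sin A) ≈ 252.04.

R ≈ 252.035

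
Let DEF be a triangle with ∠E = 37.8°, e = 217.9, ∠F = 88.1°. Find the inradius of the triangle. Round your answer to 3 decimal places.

The third angle is ∠D = 180° − ∠E − ∠F = 54.10°.
Law of sines: d = e·sin D/sin E ≈ 287.99.
Law of sines: f = e·sin F/sin E ≈ 355.32.
Area = ½·e·d·sin F ≈ 31359.
Semiperimeter s = (287.99+217.9+355.32)/2 = 430.6.
Inradius = area/s = 31359/430.6 ≈ 72.825.

r ≈ 72.825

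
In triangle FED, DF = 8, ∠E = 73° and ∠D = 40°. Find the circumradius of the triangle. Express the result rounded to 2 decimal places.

4.18

The third angle is ∠F = 180° − ∠E − ∠D = 67.00°.
Law of sines: ED = DF·sin F/sin E ≈ 7.7005.
Law of sines: FE = DF·sin D/sin E ≈ 5.3773.
Circumradius = DF/(2 sin E) ≈ 4.1828.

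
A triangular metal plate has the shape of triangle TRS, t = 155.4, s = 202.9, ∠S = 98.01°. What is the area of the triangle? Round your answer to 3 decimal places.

Law of sines: sin T = t·sin S/s ≈ 0.75842.
Since s ≥ t, only the acute value applies: ∠T ≈ 49.33°.
Then ∠R = 180° − ∠S − ∠T ≈ 32.66°.
Law of sines gives r = s·sin R/sin S ≈ 110.59.
Area = ½·s·t·sin R ≈ 8508.9.

area ≈ 8508.890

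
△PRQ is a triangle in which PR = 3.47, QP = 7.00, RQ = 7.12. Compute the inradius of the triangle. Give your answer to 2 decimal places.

r ≈ 1.35

Semiperimeter s = (7.12 + 7 + 3.47)/2 = 8.795.
Heron's formula: area = √(8.795·1.675·1.795·5.325) ≈ 11.866.
Inradius = area/s = 11.866/8.795 ≈ 1.3492.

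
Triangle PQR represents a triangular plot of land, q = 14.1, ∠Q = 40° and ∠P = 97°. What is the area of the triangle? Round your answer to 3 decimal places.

104.683

The third angle is ∠R = 180° − ∠P − ∠Q = 43.00°.
Law of sines: p = q·sin P/sin Q ≈ 21.772.
Law of sines: r = q·sin R/sin Q ≈ 14.96.
Area = ½·q·p·sin R ≈ 104.68.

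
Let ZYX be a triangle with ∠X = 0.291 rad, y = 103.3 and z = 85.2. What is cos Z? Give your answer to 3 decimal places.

By the law of cosines, x² = z² + y² − 2·z·y·cos X = 1067.7, so x ≈ 32.675.
Law of cosines again: cos Z = (y² + x² − z²)/(2·y·x) ≈ 0.66357, so ∠Z ≈ 0.845 rad.

cos Z ≈ 0.664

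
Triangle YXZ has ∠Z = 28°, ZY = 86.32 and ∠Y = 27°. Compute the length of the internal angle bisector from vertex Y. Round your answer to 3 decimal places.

61.158

The third angle is ∠X = 180° − ∠Z − ∠Y = 125.00°.
Law of sines: XZ = ZY·sin Y/sin X ≈ 47.84.
Law of sines: YX = ZY·sin Z/sin X ≈ 49.472.
The bisector from Y has length 2·ZY·YX·cos(∠Y/2)/(ZY+YX) ≈ 61.158.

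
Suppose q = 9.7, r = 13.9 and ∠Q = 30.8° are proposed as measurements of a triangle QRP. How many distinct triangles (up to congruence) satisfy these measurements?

r·sin Q = 13.9·sin(30.8°) ≈ 7.117.
Since r sin Q < q < r (7.117 < 9.7 < 13.9), two triangles exist.

2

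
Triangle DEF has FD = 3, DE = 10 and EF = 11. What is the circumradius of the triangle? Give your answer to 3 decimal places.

R ≈ 5.613

By the law of cosines, cos D = (FD² + DE² − EF²) / (2·FD·DE) ≈ -0.20000, so ∠D ≈ 101.54°.
Circumradius = EF/(2 sin D) ≈ 5.6134.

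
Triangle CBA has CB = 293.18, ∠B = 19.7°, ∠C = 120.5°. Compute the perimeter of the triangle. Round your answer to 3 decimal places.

perimeter ≈ 842.214

The third angle is ∠A = 180° − ∠C − ∠B = 39.80°.
Law of sines: BA = CB·sin C/sin A ≈ 394.64.
Law of sines: AC = CB·sin B/sin A ≈ 154.39.
Semiperimeter s = (394.64+154.39+293.18)/2 = 421.11.
Perimeter = 394.64 + 154.39 + 293.18 = 842.21.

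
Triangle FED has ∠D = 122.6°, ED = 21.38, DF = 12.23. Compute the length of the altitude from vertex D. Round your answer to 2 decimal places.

7.39

By the law of cosines, FE² = ED² + DF² − 2·ED·DF·cos D = 888.43, so FE ≈ 29.807.
Area = ½·ED·DF·sin D ≈ 110.14.
The altitude from D has length 2·area/FE ≈ 7.3904.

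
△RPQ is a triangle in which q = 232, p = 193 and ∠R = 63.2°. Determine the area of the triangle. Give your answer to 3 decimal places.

Area = ½·p·q·sin R ≈ 19983.

19983.211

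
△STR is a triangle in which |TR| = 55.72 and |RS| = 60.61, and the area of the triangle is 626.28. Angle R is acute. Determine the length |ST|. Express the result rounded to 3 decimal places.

From area = ½·|TR|·|RS|·sin R, we get sin R = 2·area/(|TR|·|RS|) ≈ 0.37089.
Taking the acute solution, ∠R ≈ 21.77°.
Law of cosines then gives |ST| ≈ 22.487.

22.487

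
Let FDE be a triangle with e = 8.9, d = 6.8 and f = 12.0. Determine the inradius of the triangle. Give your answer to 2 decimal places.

2.16

Semiperimeter s = (12 + 6.8 + 8.9)/2 = 13.85.
Heron's formula: area = √(13.85·1.85·7.05·4.95) ≈ 29.903.
Inradius = area/s = 29.903/13.85 ≈ 2.159.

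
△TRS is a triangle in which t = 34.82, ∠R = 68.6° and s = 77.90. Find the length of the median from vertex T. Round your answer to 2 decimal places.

73.36

By the law of cosines, r² = s² + t² − 2·s·t·cos R = 5301.4, so r ≈ 72.811.
Median from T: ½√(2·r² + 2·s² − t²) ≈ 73.361.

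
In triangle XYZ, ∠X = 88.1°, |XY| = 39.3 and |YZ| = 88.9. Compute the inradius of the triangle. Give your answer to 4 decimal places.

r ≈ 15.2145

Law of sines: sin Z = |XY|·sin X/|YZ| ≈ 0.44183.
Since |YZ| ≥ |XY|, only the acute value applies: ∠Z ≈ 26.22°.
Then ∠Y = 180° − ∠X − ∠Z ≈ 65.68°.
Law of sines gives |ZX| = |YZ|·sin Y/sin X ≈ 81.055.
Area = ½·|YZ|·|XY|·sin Y ≈ 1591.9.
Semiperimeter s = (88.9+81.055+39.3)/2 = 104.63.
Inradius = area/s = 1591.9/104.63 ≈ 15.215.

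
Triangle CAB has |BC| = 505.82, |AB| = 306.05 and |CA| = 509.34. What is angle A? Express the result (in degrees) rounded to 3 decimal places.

∠A ≈ 71.826°

By the law of cosines, cos A = (|CA|² + |AB|² − |BC|²) / (2·|CA|·|AB|) ≈ 0.31190, so ∠A ≈ 71.83°.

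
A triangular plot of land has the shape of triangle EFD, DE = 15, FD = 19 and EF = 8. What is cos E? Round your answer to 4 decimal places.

By the law of cosines, cos E = (DE² + EF² − FD²) / (2·DE·EF) ≈ -0.30000, so ∠E ≈ 107.46°.

cos E ≈ -0.3000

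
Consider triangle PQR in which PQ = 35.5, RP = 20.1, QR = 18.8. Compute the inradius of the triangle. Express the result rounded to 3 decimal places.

Semiperimeter s = (18.8 + 20.1 + 35.5)/2 = 37.2.
Heron's formula: area = √(37.2·18.4·17.1·1.7) ≈ 141.06.
Inradius = area/s = 141.06/37.2 ≈ 3.7919.

r ≈ 3.792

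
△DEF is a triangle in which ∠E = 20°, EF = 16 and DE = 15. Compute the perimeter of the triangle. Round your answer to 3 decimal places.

By the law of cosines, FD² = DE² + EF² − 2·DE·EF·cos E = 29.948, so FD ≈ 5.4724.
Semiperimeter s = (16+5.4724+15)/2 = 18.236.
Perimeter = 16 + 5.4724 + 15 = 36.472.

perimeter ≈ 36.472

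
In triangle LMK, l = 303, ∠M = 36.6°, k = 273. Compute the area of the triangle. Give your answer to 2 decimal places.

area ≈ 24659.56

Area = ½·k·l·sin M ≈ 24660.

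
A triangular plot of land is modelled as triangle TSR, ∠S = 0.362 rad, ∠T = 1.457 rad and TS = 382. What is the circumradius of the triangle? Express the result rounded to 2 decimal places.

197.04

The third angle is ∠R = π − ∠T − ∠S = 1.323 rad.
Law of sines: SR = TS·sin T/sin R ≈ 391.53.
Law of sines: RT = TS·sin S/sin R ≈ 139.56.
Circumradius = TS/(2 sin R) ≈ 197.04.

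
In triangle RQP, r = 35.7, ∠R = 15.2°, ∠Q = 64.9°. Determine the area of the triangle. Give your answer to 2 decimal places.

2168.19

The third angle is ∠P = 180° − ∠R − ∠Q = 99.90°.
Law of sines: q = r·sin Q/sin R ≈ 123.3.
Law of sines: p = r·sin P/sin R ≈ 134.13.
Area = ½·r·q·sin P ≈ 2168.2.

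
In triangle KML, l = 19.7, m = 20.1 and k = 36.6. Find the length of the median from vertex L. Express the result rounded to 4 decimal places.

27.8346

Median from L: ½√(2·k² + 2·m² − l²) ≈ 27.835.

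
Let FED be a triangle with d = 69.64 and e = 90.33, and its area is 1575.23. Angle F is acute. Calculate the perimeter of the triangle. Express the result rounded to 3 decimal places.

206.009

From area = ½·e·d·sin F, we get sin F = 2·area/(e·d) ≈ 0.50082.
Taking the acute solution, ∠F ≈ 30.05°.
Law of cosines then gives f ≈ 46.039.
Perimeter = 46.039 + 90.33 + 69.64 = 206.01.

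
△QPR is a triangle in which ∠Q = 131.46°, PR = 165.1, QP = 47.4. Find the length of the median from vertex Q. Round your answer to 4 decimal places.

Law of sines: sin R = QP·sin Q/PR ≈ 0.21516.
Since PR ≥ QP, only the acute value applies: ∠R ≈ 12.42°.
Then ∠P = 180° − ∠Q − ∠R ≈ 36.12°.
Law of sines gives RQ = PR·sin P/sin Q ≈ 129.85.
Median from Q: ½√(2·RQ² + 2·QP² − PR²) ≈ 52.339.

m_Q ≈ 52.3390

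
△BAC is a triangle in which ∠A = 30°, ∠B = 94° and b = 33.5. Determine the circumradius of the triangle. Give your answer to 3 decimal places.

R ≈ 16.791

The third angle is ∠C = 180° − ∠B − ∠A = 56.00°.
Law of sines: a = b·sin A/sin B ≈ 16.791.
Law of sines: c = b·sin C/sin B ≈ 27.841.
Circumradius = b/(2 sin B) ≈ 16.791.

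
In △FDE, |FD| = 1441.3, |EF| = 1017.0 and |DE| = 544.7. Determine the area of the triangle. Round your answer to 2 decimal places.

area ≈ 204700.26

Semiperimeter s = (544.7 + 1017 + 1441.3)/2 = 1501.5.
Heron's formula: area = √(1501.5·956.8·484.5·60.2) ≈ 2.047e+05.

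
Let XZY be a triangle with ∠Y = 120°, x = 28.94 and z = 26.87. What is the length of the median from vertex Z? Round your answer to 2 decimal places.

m_Z ≈ 37.51

By the law of cosines, y² = x² + z² − 2·x·z·cos Y = 2337.1, so y ≈ 48.344.
Median from Z: ½√(2·y² + 2·x² − z²) ≈ 37.508.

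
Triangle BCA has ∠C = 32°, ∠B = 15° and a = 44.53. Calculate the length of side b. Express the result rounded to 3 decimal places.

The third angle is ∠A = 180° − ∠B − ∠C = 133.00°.
Law of sines: b = a·sin B/sin A ≈ 15.759.

15.759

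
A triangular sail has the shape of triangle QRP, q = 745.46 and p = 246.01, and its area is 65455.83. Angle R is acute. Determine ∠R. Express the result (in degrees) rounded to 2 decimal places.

From area = ½·p·q·sin R, we get sin R = 2·area/(p·q) ≈ 0.71384.
Taking the acute solution, ∠R ≈ 45.55°.

∠R ≈ 45.55°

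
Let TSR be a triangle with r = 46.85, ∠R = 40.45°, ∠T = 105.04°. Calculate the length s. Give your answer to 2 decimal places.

40.91

The third angle is ∠S = 180° − ∠R − ∠T = 34.51°.
Law of sines: s = r·sin S/sin R ≈ 40.912.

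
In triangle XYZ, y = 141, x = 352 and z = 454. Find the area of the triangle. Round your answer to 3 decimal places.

Semiperimeter s = (352 + 141 + 454)/2 = 473.5.
Heron's formula: area = √(473.5·121.5·332.5·19.5) ≈ 19314.

19313.512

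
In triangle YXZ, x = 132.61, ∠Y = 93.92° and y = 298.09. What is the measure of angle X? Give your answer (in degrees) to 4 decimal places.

∠X ≈ 26.3482°

Law of sines: sin X = x·sin Y/y ≈ 0.44382.
Since y ≥ x, only the acute value applies: ∠X ≈ 26.35°.
Then ∠Z = 180° − ∠Y − ∠X ≈ 59.73°.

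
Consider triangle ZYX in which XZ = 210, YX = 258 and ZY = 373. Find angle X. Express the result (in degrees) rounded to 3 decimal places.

∠X ≈ 105.230°

By the law of cosines, cos X = (YX² + XZ² − ZY²) / (2·YX·XZ) ≈ -0.26269, so ∠X ≈ 105.23°.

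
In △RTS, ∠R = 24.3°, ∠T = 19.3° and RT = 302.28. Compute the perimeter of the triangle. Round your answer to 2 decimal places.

perimeter ≈ 627.53

The third angle is ∠S = 180° − ∠R − ∠T = 136.40°.
Law of sines: TS = RT·sin R/sin S ≈ 180.38.
Law of sines: SR = RT·sin T/sin S ≈ 144.87.
Semiperimeter s = (180.38+144.87+302.28)/2 = 313.77.
Perimeter = 180.38 + 144.87 + 302.28 = 627.53.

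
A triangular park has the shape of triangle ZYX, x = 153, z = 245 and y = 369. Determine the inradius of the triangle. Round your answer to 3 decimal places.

34.743

Semiperimeter s = (245 + 369 + 153)/2 = 383.5.
Heron's formula: area = √(383.5·138.5·14.5·230.5) ≈ 13324.
Inradius = area/s = 13324/383.5 ≈ 34.743.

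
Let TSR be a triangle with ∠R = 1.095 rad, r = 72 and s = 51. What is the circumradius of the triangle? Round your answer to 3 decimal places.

40.498

Law of sines: sin S = s·sin R/r ≈ 0.62966.
Since r ≥ s, only the acute value applies: ∠S ≈ 0.681 rad.
Then ∠T = π − ∠R − ∠S ≈ 1.365 rad.
Law of sines gives t = r·sin T/sin R ≈ 79.295.
Circumradius = r/(2 sin R) ≈ 40.498.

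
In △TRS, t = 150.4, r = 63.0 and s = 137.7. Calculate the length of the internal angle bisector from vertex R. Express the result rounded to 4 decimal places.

By the law of cosines, cos R = (s² + t² − r²) / (2·s·t) ≈ 0.90807, so ∠R ≈ 24.76°.
The bisector from R has length 2·s·t·cos(∠R/2)/(s+t) ≈ 140.43.

t_R ≈ 140.4271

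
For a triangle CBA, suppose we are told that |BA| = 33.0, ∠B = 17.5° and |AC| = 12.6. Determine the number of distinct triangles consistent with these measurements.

|BA|·sin B = 33.0·sin(17.5°) ≈ 9.923.
Since |BA| sin B < |AC| < |BA| (9.923 < 12.6 < 33.0), two triangles exist.

2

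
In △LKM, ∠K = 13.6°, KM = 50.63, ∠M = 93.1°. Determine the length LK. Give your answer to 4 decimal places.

The third angle is ∠L = 180° − ∠K − ∠M = 73.30°.
Law of sines: LK = KM·sin M/sin L ≈ 52.782.

52.7821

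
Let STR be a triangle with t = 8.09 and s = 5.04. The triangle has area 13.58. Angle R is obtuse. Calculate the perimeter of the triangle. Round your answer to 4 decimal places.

From area = ½·s·t·sin R, we get sin R = 2·area/(s·t) ≈ 0.66612.
Taking the obtuse solution, ∠R ≈ 2.413 rad.
Law of cosines then gives r ≈ 12.315.
Perimeter = 5.04 + 8.09 + 12.315 = 25.445.

perimeter ≈ 25.4455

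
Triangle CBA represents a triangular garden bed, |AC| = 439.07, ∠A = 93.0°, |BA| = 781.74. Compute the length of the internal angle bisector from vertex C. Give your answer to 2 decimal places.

t_C ≈ 518.21

By the law of cosines, |CB|² = |BA|² + |AC|² − 2·|BA|·|AC|·cos A = 8.3983e+05, so |CB| ≈ 916.42.
Law of cosines again: cos C = (|AC|² + |CB|² − |BA|²)/(2·|AC|·|CB|) ≈ 0.52376, so ∠C ≈ 58.42°.
The bisector from C has length 2·|AC|·|CB|·cos(∠C/2)/(|AC|+|CB|) ≈ 518.21.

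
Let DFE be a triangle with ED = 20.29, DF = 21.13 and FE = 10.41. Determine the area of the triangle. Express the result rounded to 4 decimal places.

area ≈ 103.9953

Semiperimeter s = (10.41 + 20.29 + 21.13)/2 = 25.915.
Heron's formula: area = √(25.915·15.505·5.625·4.785) ≈ 104.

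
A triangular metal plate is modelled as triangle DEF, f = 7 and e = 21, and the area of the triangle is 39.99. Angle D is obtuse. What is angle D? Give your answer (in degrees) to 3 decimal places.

∠D ≈ 147.038°

From area = ½·e·f·sin D, we get sin D = 2·area/(e·f) ≈ 0.54408.
Taking the obtuse solution, ∠D ≈ 147.04°.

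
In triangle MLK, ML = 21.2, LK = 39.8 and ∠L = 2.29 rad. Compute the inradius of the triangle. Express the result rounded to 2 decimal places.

r ≈ 5.42

By the law of cosines, KM² = ML² + LK² − 2·ML·LK·cos L = 3145.2, so KM ≈ 56.082.
Area = ½·ML·LK·sin L ≈ 317.39.
Semiperimeter s = (39.8+56.082+21.2)/2 = 58.541.
Inradius = area/s = 317.39/58.541 ≈ 5.4217.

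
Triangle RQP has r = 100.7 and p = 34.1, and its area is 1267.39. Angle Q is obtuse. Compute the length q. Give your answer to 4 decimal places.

From area = ½·p·r·sin Q, we get sin Q = 2·area/(p·r) ≈ 0.73817.
Taking the obtuse solution, ∠Q ≈ 132.42°.
Law of cosines then gives q ≈ 126.24.

126.2394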